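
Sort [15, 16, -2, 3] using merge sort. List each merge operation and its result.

Divide and conquer:
  Merge [15] + [16] -> [15, 16]
  Merge [-2] + [3] -> [-2, 3]
  Merge [15, 16] + [-2, 3] -> [-2, 3, 15, 16]


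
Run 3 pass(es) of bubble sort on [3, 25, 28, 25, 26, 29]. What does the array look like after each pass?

After pass 1: [3, 25, 25, 26, 28, 29] (2 swaps)
After pass 2: [3, 25, 25, 26, 28, 29] (0 swaps)
After pass 3: [3, 25, 25, 26, 28, 29] (0 swaps)
Total swaps: 2


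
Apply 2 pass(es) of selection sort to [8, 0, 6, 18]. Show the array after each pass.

Pass 1: Select minimum 0 at index 1, swap -> [0, 8, 6, 18]
Pass 2: Select minimum 6 at index 2, swap -> [0, 6, 8, 18]


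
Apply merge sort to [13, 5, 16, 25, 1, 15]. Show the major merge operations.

Divide and conquer:
  Merge [5] + [16] -> [5, 16]
  Merge [13] + [5, 16] -> [5, 13, 16]
  Merge [1] + [15] -> [1, 15]
  Merge [25] + [1, 15] -> [1, 15, 25]
  Merge [5, 13, 16] + [1, 15, 25] -> [1, 5, 13, 15, 16, 25]


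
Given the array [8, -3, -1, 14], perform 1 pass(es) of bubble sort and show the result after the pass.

After pass 1: [-3, -1, 8, 14] (2 swaps)
Total swaps: 2


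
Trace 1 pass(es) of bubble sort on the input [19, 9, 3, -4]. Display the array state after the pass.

After pass 1: [9, 3, -4, 19] (3 swaps)
Total swaps: 3


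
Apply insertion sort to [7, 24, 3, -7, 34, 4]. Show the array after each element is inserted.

First element 7 is already 'sorted'
Insert 24: shifted 0 elements -> [7, 24, 3, -7, 34, 4]
Insert 3: shifted 2 elements -> [3, 7, 24, -7, 34, 4]
Insert -7: shifted 3 elements -> [-7, 3, 7, 24, 34, 4]
Insert 34: shifted 0 elements -> [-7, 3, 7, 24, 34, 4]
Insert 4: shifted 3 elements -> [-7, 3, 4, 7, 24, 34]


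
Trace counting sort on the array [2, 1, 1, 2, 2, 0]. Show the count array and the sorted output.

Count array: [1, 2, 3]
(count[i] = number of elements equal to i)
Cumulative count: [1, 3, 6]
Sorted: [0, 1, 1, 2, 2, 2]


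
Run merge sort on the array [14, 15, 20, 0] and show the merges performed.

Divide and conquer:
  Merge [14] + [15] -> [14, 15]
  Merge [20] + [0] -> [0, 20]
  Merge [14, 15] + [0, 20] -> [0, 14, 15, 20]


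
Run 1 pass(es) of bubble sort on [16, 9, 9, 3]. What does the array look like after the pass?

After pass 1: [9, 9, 3, 16] (3 swaps)
Total swaps: 3


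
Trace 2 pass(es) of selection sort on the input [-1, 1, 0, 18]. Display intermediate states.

Pass 1: Select minimum -1 at index 0, swap -> [-1, 1, 0, 18]
Pass 2: Select minimum 0 at index 2, swap -> [-1, 0, 1, 18]


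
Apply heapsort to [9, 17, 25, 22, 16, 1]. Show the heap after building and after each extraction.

Build heap: [25, 22, 9, 17, 16, 1]
Extract 25: [22, 17, 9, 1, 16, 25]
Extract 22: [17, 16, 9, 1, 22, 25]
Extract 17: [16, 1, 9, 17, 22, 25]
Extract 16: [9, 1, 16, 17, 22, 25]
Extract 9: [1, 9, 16, 17, 22, 25]


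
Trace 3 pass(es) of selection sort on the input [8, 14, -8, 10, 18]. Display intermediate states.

Pass 1: Select minimum -8 at index 2, swap -> [-8, 14, 8, 10, 18]
Pass 2: Select minimum 8 at index 2, swap -> [-8, 8, 14, 10, 18]
Pass 3: Select minimum 10 at index 3, swap -> [-8, 8, 10, 14, 18]


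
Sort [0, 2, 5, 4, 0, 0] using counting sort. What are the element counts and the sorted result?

Count array: [3, 0, 1, 0, 1, 1]
(count[i] = number of elements equal to i)
Cumulative count: [3, 3, 4, 4, 5, 6]
Sorted: [0, 0, 0, 2, 4, 5]


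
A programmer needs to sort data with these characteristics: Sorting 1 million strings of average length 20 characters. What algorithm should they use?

Best choice: MSD radix sort or Mergesort
Reason: MSD radix sort is a non-comparison sort that buckets the strings by successive character positions, running in time proportional to the total number of characters examined rather than O(n log n) string comparisons; mergesort is a stable O(n log n)-comparison alternative that works for arbitrary variable-length keys


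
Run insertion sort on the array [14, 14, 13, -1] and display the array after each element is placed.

First element 14 is already 'sorted'
Insert 14: shifted 0 elements -> [14, 14, 13, -1]
Insert 13: shifted 2 elements -> [13, 14, 14, -1]
Insert -1: shifted 3 elements -> [-1, 13, 14, 14]


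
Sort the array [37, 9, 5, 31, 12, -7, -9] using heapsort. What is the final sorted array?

Build heap: [37, 31, 5, 9, 12, -7, -9]
Extract 37: [31, 12, 5, 9, -9, -7, 37]
Extract 31: [12, 9, 5, -7, -9, 31, 37]
Extract 12: [9, -7, 5, -9, 12, 31, 37]
Extract 9: [5, -7, -9, 9, 12, 31, 37]
Extract 5: [-7, -9, 5, 9, 12, 31, 37]
Extract -7: [-9, -7, 5, 9, 12, 31, 37]


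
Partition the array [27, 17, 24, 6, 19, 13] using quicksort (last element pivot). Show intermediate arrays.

Partition 1: pivot=13 at index 1 -> [6, 13, 24, 27, 19, 17]
Partition 2: pivot=17 at index 2 -> [6, 13, 17, 27, 19, 24]
Partition 3: pivot=24 at index 4 -> [6, 13, 17, 19, 24, 27]


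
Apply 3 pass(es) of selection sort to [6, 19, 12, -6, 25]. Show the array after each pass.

Pass 1: Select minimum -6 at index 3, swap -> [-6, 19, 12, 6, 25]
Pass 2: Select minimum 6 at index 3, swap -> [-6, 6, 12, 19, 25]
Pass 3: Select minimum 12 at index 2, swap -> [-6, 6, 12, 19, 25]


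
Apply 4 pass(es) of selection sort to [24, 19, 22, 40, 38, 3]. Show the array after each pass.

Pass 1: Select minimum 3 at index 5, swap -> [3, 19, 22, 40, 38, 24]
Pass 2: Select minimum 19 at index 1, swap -> [3, 19, 22, 40, 38, 24]
Pass 3: Select minimum 22 at index 2, swap -> [3, 19, 22, 40, 38, 24]
Pass 4: Select minimum 24 at index 5, swap -> [3, 19, 22, 24, 38, 40]


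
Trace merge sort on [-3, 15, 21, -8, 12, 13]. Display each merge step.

Divide and conquer:
  Merge [15] + [21] -> [15, 21]
  Merge [-3] + [15, 21] -> [-3, 15, 21]
  Merge [12] + [13] -> [12, 13]
  Merge [-8] + [12, 13] -> [-8, 12, 13]
  Merge [-3, 15, 21] + [-8, 12, 13] -> [-8, -3, 12, 13, 15, 21]


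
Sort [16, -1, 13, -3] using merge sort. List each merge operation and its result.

Divide and conquer:
  Merge [16] + [-1] -> [-1, 16]
  Merge [13] + [-3] -> [-3, 13]
  Merge [-1, 16] + [-3, 13] -> [-3, -1, 13, 16]


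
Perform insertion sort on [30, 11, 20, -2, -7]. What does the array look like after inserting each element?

First element 30 is already 'sorted'
Insert 11: shifted 1 elements -> [11, 30, 20, -2, -7]
Insert 20: shifted 1 elements -> [11, 20, 30, -2, -7]
Insert -2: shifted 3 elements -> [-2, 11, 20, 30, -7]
Insert -7: shifted 4 elements -> [-7, -2, 11, 20, 30]


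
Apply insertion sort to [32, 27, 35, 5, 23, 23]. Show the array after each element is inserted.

First element 32 is already 'sorted'
Insert 27: shifted 1 elements -> [27, 32, 35, 5, 23, 23]
Insert 35: shifted 0 elements -> [27, 32, 35, 5, 23, 23]
Insert 5: shifted 3 elements -> [5, 27, 32, 35, 23, 23]
Insert 23: shifted 3 elements -> [5, 23, 27, 32, 35, 23]
Insert 23: shifted 3 elements -> [5, 23, 23, 27, 32, 35]


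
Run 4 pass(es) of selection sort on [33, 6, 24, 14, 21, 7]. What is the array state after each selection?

Pass 1: Select minimum 6 at index 1, swap -> [6, 33, 24, 14, 21, 7]
Pass 2: Select minimum 7 at index 5, swap -> [6, 7, 24, 14, 21, 33]
Pass 3: Select minimum 14 at index 3, swap -> [6, 7, 14, 24, 21, 33]
Pass 4: Select minimum 21 at index 4, swap -> [6, 7, 14, 21, 24, 33]


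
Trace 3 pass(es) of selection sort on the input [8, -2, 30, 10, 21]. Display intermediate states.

Pass 1: Select minimum -2 at index 1, swap -> [-2, 8, 30, 10, 21]
Pass 2: Select minimum 8 at index 1, swap -> [-2, 8, 30, 10, 21]
Pass 3: Select minimum 10 at index 3, swap -> [-2, 8, 10, 30, 21]


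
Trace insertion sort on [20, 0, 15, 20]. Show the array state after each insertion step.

First element 20 is already 'sorted'
Insert 0: shifted 1 elements -> [0, 20, 15, 20]
Insert 15: shifted 1 elements -> [0, 15, 20, 20]
Insert 20: shifted 0 elements -> [0, 15, 20, 20]


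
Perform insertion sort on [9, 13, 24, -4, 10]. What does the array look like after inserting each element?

First element 9 is already 'sorted'
Insert 13: shifted 0 elements -> [9, 13, 24, -4, 10]
Insert 24: shifted 0 elements -> [9, 13, 24, -4, 10]
Insert -4: shifted 3 elements -> [-4, 9, 13, 24, 10]
Insert 10: shifted 2 elements -> [-4, 9, 10, 13, 24]


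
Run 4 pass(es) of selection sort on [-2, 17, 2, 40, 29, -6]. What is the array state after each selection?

Pass 1: Select minimum -6 at index 5, swap -> [-6, 17, 2, 40, 29, -2]
Pass 2: Select minimum -2 at index 5, swap -> [-6, -2, 2, 40, 29, 17]
Pass 3: Select minimum 2 at index 2, swap -> [-6, -2, 2, 40, 29, 17]
Pass 4: Select minimum 17 at index 5, swap -> [-6, -2, 2, 17, 29, 40]


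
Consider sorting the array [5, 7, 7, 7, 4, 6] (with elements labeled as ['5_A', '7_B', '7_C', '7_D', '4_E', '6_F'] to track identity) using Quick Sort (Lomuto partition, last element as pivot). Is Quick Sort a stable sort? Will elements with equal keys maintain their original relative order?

Trace Quick Sort on the labeled array (the key is the number; the letter only tracks identity):
  Partition indices 0..5 around pivot 6_F -> [5_A, 4_E, 6_F, 7_D, 7_B, 7_C]
  Partition indices 0..1 around pivot 4_E -> [4_E, 5_A, 6_F, 7_D, 7_B, 7_C]
  Partition indices 3..5 around pivot 7_C -> [4_E, 5_A, 6_F, 7_D, 7_B, 7_C]
  Partition indices 3..4 around pivot 7_B -> [4_E, 5_A, 6_F, 7_D, 7_B, 7_C]
Final order: [4_E, 5_A, 6_F, 7_D, 7_B, 7_C]
Equal keys:
  value 7: originally 7_B, 7_C, 7_D; after sorting 7_D, 7_B, 7_C -> order changed
Equal keys were reordered, so Quick Sort is not stable: partition swaps elements across long distances and can reorder equal keys. (One such input is enough; an unstable sort may happen to preserve order on other inputs, but it gives no guarantee.)
Answer: Not stable


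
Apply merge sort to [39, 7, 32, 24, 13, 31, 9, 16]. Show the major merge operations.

Divide and conquer:
  Merge [39] + [7] -> [7, 39]
  Merge [32] + [24] -> [24, 32]
  Merge [7, 39] + [24, 32] -> [7, 24, 32, 39]
  Merge [13] + [31] -> [13, 31]
  Merge [9] + [16] -> [9, 16]
  Merge [13, 31] + [9, 16] -> [9, 13, 16, 31]
  Merge [7, 24, 32, 39] + [9, 13, 16, 31] -> [7, 9, 13, 16, 24, 31, 32, 39]


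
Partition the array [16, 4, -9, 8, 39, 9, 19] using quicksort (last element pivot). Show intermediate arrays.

Partition 1: pivot=19 at index 5 -> [16, 4, -9, 8, 9, 19, 39]
Partition 2: pivot=9 at index 3 -> [4, -9, 8, 9, 16, 19, 39]
Partition 3: pivot=8 at index 2 -> [4, -9, 8, 9, 16, 19, 39]
Partition 4: pivot=-9 at index 0 -> [-9, 4, 8, 9, 16, 19, 39]


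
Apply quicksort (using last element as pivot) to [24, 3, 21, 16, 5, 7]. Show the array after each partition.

Partition 1: pivot=7 at index 2 -> [3, 5, 7, 16, 24, 21]
Partition 2: pivot=5 at index 1 -> [3, 5, 7, 16, 24, 21]
Partition 3: pivot=21 at index 4 -> [3, 5, 7, 16, 21, 24]


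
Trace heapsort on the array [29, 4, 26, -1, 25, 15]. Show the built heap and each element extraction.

Build heap: [29, 25, 26, -1, 4, 15]
Extract 29: [26, 25, 15, -1, 4, 29]
Extract 26: [25, 4, 15, -1, 26, 29]
Extract 25: [15, 4, -1, 25, 26, 29]
Extract 15: [4, -1, 15, 25, 26, 29]
Extract 4: [-1, 4, 15, 25, 26, 29]


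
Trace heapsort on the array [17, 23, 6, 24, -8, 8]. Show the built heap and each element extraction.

Build heap: [24, 23, 8, 17, -8, 6]
Extract 24: [23, 17, 8, 6, -8, 24]
Extract 23: [17, 6, 8, -8, 23, 24]
Extract 17: [8, 6, -8, 17, 23, 24]
Extract 8: [6, -8, 8, 17, 23, 24]
Extract 6: [-8, 6, 8, 17, 23, 24]


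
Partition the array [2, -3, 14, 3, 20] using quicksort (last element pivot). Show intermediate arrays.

Partition 1: pivot=20 at index 4 -> [2, -3, 14, 3, 20]
Partition 2: pivot=3 at index 2 -> [2, -3, 3, 14, 20]
Partition 3: pivot=-3 at index 0 -> [-3, 2, 3, 14, 20]


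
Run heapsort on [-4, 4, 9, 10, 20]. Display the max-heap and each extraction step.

Build heap: [20, 10, 9, -4, 4]
Extract 20: [10, 4, 9, -4, 20]
Extract 10: [9, 4, -4, 10, 20]
Extract 9: [4, -4, 9, 10, 20]
Extract 4: [-4, 4, 9, 10, 20]


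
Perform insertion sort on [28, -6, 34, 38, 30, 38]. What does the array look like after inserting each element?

First element 28 is already 'sorted'
Insert -6: shifted 1 elements -> [-6, 28, 34, 38, 30, 38]
Insert 34: shifted 0 elements -> [-6, 28, 34, 38, 30, 38]
Insert 38: shifted 0 elements -> [-6, 28, 34, 38, 30, 38]
Insert 30: shifted 2 elements -> [-6, 28, 30, 34, 38, 38]
Insert 38: shifted 0 elements -> [-6, 28, 30, 34, 38, 38]


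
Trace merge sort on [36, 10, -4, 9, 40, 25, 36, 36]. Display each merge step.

Divide and conquer:
  Merge [36] + [10] -> [10, 36]
  Merge [-4] + [9] -> [-4, 9]
  Merge [10, 36] + [-4, 9] -> [-4, 9, 10, 36]
  Merge [40] + [25] -> [25, 40]
  Merge [36] + [36] -> [36, 36]
  Merge [25, 40] + [36, 36] -> [25, 36, 36, 40]
  Merge [-4, 9, 10, 36] + [25, 36, 36, 40] -> [-4, 9, 10, 25, 36, 36, 36, 40]


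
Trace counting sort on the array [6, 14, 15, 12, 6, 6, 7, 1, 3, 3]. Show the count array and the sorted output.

Count array: [0, 1, 0, 2, 0, 0, 3, 1, 0, 0, 0, 0, 1, 0, 1, 1]
(count[i] = number of elements equal to i)
Cumulative count: [0, 1, 1, 3, 3, 3, 6, 7, 7, 7, 7, 7, 8, 8, 9, 10]
Sorted: [1, 3, 3, 6, 6, 6, 7, 12, 14, 15]


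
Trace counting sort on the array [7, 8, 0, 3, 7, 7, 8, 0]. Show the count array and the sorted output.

Count array: [2, 0, 0, 1, 0, 0, 0, 3, 2]
(count[i] = number of elements equal to i)
Cumulative count: [2, 2, 2, 3, 3, 3, 3, 6, 8]
Sorted: [0, 0, 3, 7, 7, 7, 8, 8]


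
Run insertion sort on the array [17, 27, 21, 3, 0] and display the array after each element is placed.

First element 17 is already 'sorted'
Insert 27: shifted 0 elements -> [17, 27, 21, 3, 0]
Insert 21: shifted 1 elements -> [17, 21, 27, 3, 0]
Insert 3: shifted 3 elements -> [3, 17, 21, 27, 0]
Insert 0: shifted 4 elements -> [0, 3, 17, 21, 27]


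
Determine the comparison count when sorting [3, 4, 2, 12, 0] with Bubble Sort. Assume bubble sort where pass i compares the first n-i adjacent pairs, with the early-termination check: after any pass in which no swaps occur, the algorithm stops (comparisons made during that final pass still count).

Pass 1: compare adjacent pairs (0,1)..(3,4) = 4 comparison(s), 2 swap(s) -> [3, 2, 4, 0, 12]
Pass 2: compare adjacent pairs (0,1)..(2,3) = 3 comparison(s), 2 swap(s) -> [2, 3, 0, 4, 12]
Pass 3: compare adjacent pairs (0,1)..(1,2) = 2 comparison(s), 1 swap(s) -> [2, 0, 3, 4, 12]
Pass 4: compare adjacent pairs (0,1)..(0,1) = 1 comparison(s), 1 swap(s) -> [0, 2, 3, 4, 12]
Every pass made at least one swap, so all n-1 passes run.
Total comparisons: 4 + 3 + 2 + 1 = 10


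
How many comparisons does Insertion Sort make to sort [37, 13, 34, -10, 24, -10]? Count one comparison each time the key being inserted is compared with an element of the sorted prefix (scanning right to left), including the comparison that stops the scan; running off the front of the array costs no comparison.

Insert 13: 37 > 13 (shift), reached front = 1 comparison(s) -> [13, 37, 34, -10, 24, -10]
Insert 34: 37 > 34 (shift), 13 <= 34 (stop) = 2 comparison(s) -> [13, 34, 37, -10, 24, -10]
Insert -10: 37 > -10 (shift), 34 > -10 (shift), 13 > -10 (shift), reached front = 3 comparison(s) -> [-10, 13, 34, 37, 24, -10]
Insert 24: 37 > 24 (shift), 34 > 24 (shift), 13 <= 24 (stop) = 3 comparison(s) -> [-10, 13, 24, 34, 37, -10]
Insert -10: 37 > -10 (shift), 34 > -10 (shift), 24 > -10 (shift), 13 > -10 (shift), -10 <= -10 (stop) = 5 comparison(s) -> [-10, -10, 13, 24, 34, 37]
Total comparisons: 1 + 2 + 3 + 3 + 5 = 14


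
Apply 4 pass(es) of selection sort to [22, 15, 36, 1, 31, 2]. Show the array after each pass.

Pass 1: Select minimum 1 at index 3, swap -> [1, 15, 36, 22, 31, 2]
Pass 2: Select minimum 2 at index 5, swap -> [1, 2, 36, 22, 31, 15]
Pass 3: Select minimum 15 at index 5, swap -> [1, 2, 15, 22, 31, 36]
Pass 4: Select minimum 22 at index 3, swap -> [1, 2, 15, 22, 31, 36]


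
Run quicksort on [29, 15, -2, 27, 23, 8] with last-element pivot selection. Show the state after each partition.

Partition 1: pivot=8 at index 1 -> [-2, 8, 29, 27, 23, 15]
Partition 2: pivot=15 at index 2 -> [-2, 8, 15, 27, 23, 29]
Partition 3: pivot=29 at index 5 -> [-2, 8, 15, 27, 23, 29]
Partition 4: pivot=23 at index 3 -> [-2, 8, 15, 23, 27, 29]


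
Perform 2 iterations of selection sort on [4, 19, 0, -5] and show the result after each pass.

Pass 1: Select minimum -5 at index 3, swap -> [-5, 19, 0, 4]
Pass 2: Select minimum 0 at index 2, swap -> [-5, 0, 19, 4]


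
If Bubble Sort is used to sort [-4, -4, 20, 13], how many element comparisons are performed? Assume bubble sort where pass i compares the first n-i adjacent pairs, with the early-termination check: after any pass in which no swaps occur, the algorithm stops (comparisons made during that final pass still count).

Pass 1: compare adjacent pairs (0,1)..(2,3) = 3 comparison(s), 1 swap(s) -> [-4, -4, 13, 20]
Pass 2: compare adjacent pairs (0,1)..(1,2) = 2 comparison(s), 0 swap(s) -> [-4, -4, 13, 20]
No swaps in this pass, so bubble sort stops here.
Total comparisons: 3 + 2 = 5


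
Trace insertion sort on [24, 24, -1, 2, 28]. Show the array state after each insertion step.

First element 24 is already 'sorted'
Insert 24: shifted 0 elements -> [24, 24, -1, 2, 28]
Insert -1: shifted 2 elements -> [-1, 24, 24, 2, 28]
Insert 2: shifted 2 elements -> [-1, 2, 24, 24, 28]
Insert 28: shifted 0 elements -> [-1, 2, 24, 24, 28]


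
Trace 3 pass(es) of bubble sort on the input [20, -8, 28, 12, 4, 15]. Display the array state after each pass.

After pass 1: [-8, 20, 12, 4, 15, 28] (4 swaps)
After pass 2: [-8, 12, 4, 15, 20, 28] (3 swaps)
After pass 3: [-8, 4, 12, 15, 20, 28] (1 swaps)
Total swaps: 8


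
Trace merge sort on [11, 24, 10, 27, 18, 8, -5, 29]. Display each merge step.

Divide and conquer:
  Merge [11] + [24] -> [11, 24]
  Merge [10] + [27] -> [10, 27]
  Merge [11, 24] + [10, 27] -> [10, 11, 24, 27]
  Merge [18] + [8] -> [8, 18]
  Merge [-5] + [29] -> [-5, 29]
  Merge [8, 18] + [-5, 29] -> [-5, 8, 18, 29]
  Merge [10, 11, 24, 27] + [-5, 8, 18, 29] -> [-5, 8, 10, 11, 18, 24, 27, 29]


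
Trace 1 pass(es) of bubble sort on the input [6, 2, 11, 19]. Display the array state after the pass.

After pass 1: [2, 6, 11, 19] (1 swaps)
Total swaps: 1


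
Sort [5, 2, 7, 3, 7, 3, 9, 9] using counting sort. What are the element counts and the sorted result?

Count array: [0, 0, 1, 2, 0, 1, 0, 2, 0, 2]
(count[i] = number of elements equal to i)
Cumulative count: [0, 0, 1, 3, 3, 4, 4, 6, 6, 8]
Sorted: [2, 3, 3, 5, 7, 7, 9, 9]


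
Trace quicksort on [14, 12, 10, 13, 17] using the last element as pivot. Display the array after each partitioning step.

Partition 1: pivot=17 at index 4 -> [14, 12, 10, 13, 17]
Partition 2: pivot=13 at index 2 -> [12, 10, 13, 14, 17]
Partition 3: pivot=10 at index 0 -> [10, 12, 13, 14, 17]


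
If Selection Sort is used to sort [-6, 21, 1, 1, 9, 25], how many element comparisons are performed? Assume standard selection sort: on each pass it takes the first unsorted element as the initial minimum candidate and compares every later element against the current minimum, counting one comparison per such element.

Pass 1: scan indices 1..5 for the minimum = 5 comparison(s); min is -6, place at index 0 -> [-6, 21, 1, 1, 9, 25]
Pass 2: scan indices 2..5 for the minimum = 4 comparison(s); min is 1, place at index 1 -> [-6, 1, 21, 1, 9, 25]
Pass 3: scan indices 3..5 for the minimum = 3 comparison(s); min is 1, place at index 2 -> [-6, 1, 1, 21, 9, 25]
Pass 4: scan indices 4..5 for the minimum = 2 comparison(s); min is 9, place at index 3 -> [-6, 1, 1, 9, 21, 25]
Pass 5: scan indices 5..5 for the minimum = 1 comparison(s); min is 21, place at index 4 -> [-6, 1, 1, 9, 21, 25]
Selection sort always scans the whole unsorted suffix, so the count is (n-1) + (n-2) + ... + 1 = n(n-1)/2 = 6*5/2 = 15 regardless of the input order.
Total comparisons: 5 + 4 + 3 + 2 + 1 = 15


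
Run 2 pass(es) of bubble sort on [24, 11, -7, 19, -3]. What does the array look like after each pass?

After pass 1: [11, -7, 19, -3, 24] (4 swaps)
After pass 2: [-7, 11, -3, 19, 24] (2 swaps)
Total swaps: 6


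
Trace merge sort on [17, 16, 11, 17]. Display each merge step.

Divide and conquer:
  Merge [17] + [16] -> [16, 17]
  Merge [11] + [17] -> [11, 17]
  Merge [16, 17] + [11, 17] -> [11, 16, 17, 17]


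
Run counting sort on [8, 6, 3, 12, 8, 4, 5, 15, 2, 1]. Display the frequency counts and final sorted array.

Count array: [0, 1, 1, 1, 1, 1, 1, 0, 2, 0, 0, 0, 1, 0, 0, 1]
(count[i] = number of elements equal to i)
Cumulative count: [0, 1, 2, 3, 4, 5, 6, 6, 8, 8, 8, 8, 9, 9, 9, 10]
Sorted: [1, 2, 3, 4, 5, 6, 8, 8, 12, 15]


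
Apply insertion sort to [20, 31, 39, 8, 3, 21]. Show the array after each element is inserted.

First element 20 is already 'sorted'
Insert 31: shifted 0 elements -> [20, 31, 39, 8, 3, 21]
Insert 39: shifted 0 elements -> [20, 31, 39, 8, 3, 21]
Insert 8: shifted 3 elements -> [8, 20, 31, 39, 3, 21]
Insert 3: shifted 4 elements -> [3, 8, 20, 31, 39, 21]
Insert 21: shifted 2 elements -> [3, 8, 20, 21, 31, 39]


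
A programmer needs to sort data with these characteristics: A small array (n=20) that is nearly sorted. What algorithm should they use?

Best choice: Insertion sort
Reason: Insertion sort is O(n) for nearly sorted arrays and has low overhead


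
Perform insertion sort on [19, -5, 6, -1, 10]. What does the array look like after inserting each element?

First element 19 is already 'sorted'
Insert -5: shifted 1 elements -> [-5, 19, 6, -1, 10]
Insert 6: shifted 1 elements -> [-5, 6, 19, -1, 10]
Insert -1: shifted 2 elements -> [-5, -1, 6, 19, 10]
Insert 10: shifted 1 elements -> [-5, -1, 6, 10, 19]


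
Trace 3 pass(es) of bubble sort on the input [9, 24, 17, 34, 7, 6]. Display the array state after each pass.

After pass 1: [9, 17, 24, 7, 6, 34] (3 swaps)
After pass 2: [9, 17, 7, 6, 24, 34] (2 swaps)
After pass 3: [9, 7, 6, 17, 24, 34] (2 swaps)
Total swaps: 7


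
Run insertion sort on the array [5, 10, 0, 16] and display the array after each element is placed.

First element 5 is already 'sorted'
Insert 10: shifted 0 elements -> [5, 10, 0, 16]
Insert 0: shifted 2 elements -> [0, 5, 10, 16]
Insert 16: shifted 0 elements -> [0, 5, 10, 16]


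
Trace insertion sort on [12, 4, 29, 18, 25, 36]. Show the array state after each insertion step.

First element 12 is already 'sorted'
Insert 4: shifted 1 elements -> [4, 12, 29, 18, 25, 36]
Insert 29: shifted 0 elements -> [4, 12, 29, 18, 25, 36]
Insert 18: shifted 1 elements -> [4, 12, 18, 29, 25, 36]
Insert 25: shifted 1 elements -> [4, 12, 18, 25, 29, 36]
Insert 36: shifted 0 elements -> [4, 12, 18, 25, 29, 36]


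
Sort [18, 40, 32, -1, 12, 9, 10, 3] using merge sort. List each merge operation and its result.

Divide and conquer:
  Merge [18] + [40] -> [18, 40]
  Merge [32] + [-1] -> [-1, 32]
  Merge [18, 40] + [-1, 32] -> [-1, 18, 32, 40]
  Merge [12] + [9] -> [9, 12]
  Merge [10] + [3] -> [3, 10]
  Merge [9, 12] + [3, 10] -> [3, 9, 10, 12]
  Merge [-1, 18, 32, 40] + [3, 9, 10, 12] -> [-1, 3, 9, 10, 12, 18, 32, 40]


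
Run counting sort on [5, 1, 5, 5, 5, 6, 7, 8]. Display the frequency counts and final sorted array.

Count array: [0, 1, 0, 0, 0, 4, 1, 1, 1]
(count[i] = number of elements equal to i)
Cumulative count: [0, 1, 1, 1, 1, 5, 6, 7, 8]
Sorted: [1, 5, 5, 5, 5, 6, 7, 8]


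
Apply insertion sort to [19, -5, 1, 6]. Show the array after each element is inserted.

First element 19 is already 'sorted'
Insert -5: shifted 1 elements -> [-5, 19, 1, 6]
Insert 1: shifted 1 elements -> [-5, 1, 19, 6]
Insert 6: shifted 1 elements -> [-5, 1, 6, 19]


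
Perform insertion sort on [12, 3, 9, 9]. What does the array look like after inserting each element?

First element 12 is already 'sorted'
Insert 3: shifted 1 elements -> [3, 12, 9, 9]
Insert 9: shifted 1 elements -> [3, 9, 12, 9]
Insert 9: shifted 1 elements -> [3, 9, 9, 12]


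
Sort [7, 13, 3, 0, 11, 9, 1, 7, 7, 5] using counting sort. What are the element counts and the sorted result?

Count array: [1, 1, 0, 1, 0, 1, 0, 3, 0, 1, 0, 1, 0, 1]
(count[i] = number of elements equal to i)
Cumulative count: [1, 2, 2, 3, 3, 4, 4, 7, 7, 8, 8, 9, 9, 10]
Sorted: [0, 1, 3, 5, 7, 7, 7, 9, 11, 13]


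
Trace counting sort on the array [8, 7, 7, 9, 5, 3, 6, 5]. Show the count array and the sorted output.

Count array: [0, 0, 0, 1, 0, 2, 1, 2, 1, 1]
(count[i] = number of elements equal to i)
Cumulative count: [0, 0, 0, 1, 1, 3, 4, 6, 7, 8]
Sorted: [3, 5, 5, 6, 7, 7, 8, 9]


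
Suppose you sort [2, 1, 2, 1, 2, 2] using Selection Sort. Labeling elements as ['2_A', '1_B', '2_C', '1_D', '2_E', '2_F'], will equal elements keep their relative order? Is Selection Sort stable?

Trace Selection Sort on the labeled array (the key is the number; the letter only tracks identity):
  Pass 1: minimum of unsorted part is 1_B at index 1; swap it with 2_A at index 0 -> [1_B, 2_A, 2_C, 1_D, 2_E, 2_F]
  Pass 2: minimum of unsorted part is 1_D at index 3; swap it with 2_A at index 1 -> [1_B, 1_D, 2_C, 2_A, 2_E, 2_F]
  Pass 3: minimum 2_C is already at index 2; no swap -> [1_B, 1_D, 2_C, 2_A, 2_E, 2_F]
  Pass 4: minimum 2_A is already at index 3; no swap -> [1_B, 1_D, 2_C, 2_A, 2_E, 2_F]
  Pass 5: minimum 2_E is already at index 4; no swap -> [1_B, 1_D, 2_C, 2_A, 2_E, 2_F]
Final order: [1_B, 1_D, 2_C, 2_A, 2_E, 2_F]
Equal keys:
  value 1: originally 1_B, 1_D; after sorting 1_B, 1_D -> order preserved
  value 2: originally 2_A, 2_C, 2_E, 2_F; after sorting 2_C, 2_A, 2_E, 2_F -> order changed
Equal keys were reordered, so Selection Sort is not stable: the long-range swap that moves the minimum into place can carry an element past an equal key. (One such input is enough; an unstable sort may happen to preserve order on other inputs, but it gives no guarantee.)
Answer: Not stable


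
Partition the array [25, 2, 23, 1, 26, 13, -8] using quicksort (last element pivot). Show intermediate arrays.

Partition 1: pivot=-8 at index 0 -> [-8, 2, 23, 1, 26, 13, 25]
Partition 2: pivot=25 at index 5 -> [-8, 2, 23, 1, 13, 25, 26]
Partition 3: pivot=13 at index 3 -> [-8, 2, 1, 13, 23, 25, 26]
Partition 4: pivot=1 at index 1 -> [-8, 1, 2, 13, 23, 25, 26]


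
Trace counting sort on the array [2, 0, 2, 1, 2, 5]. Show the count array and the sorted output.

Count array: [1, 1, 3, 0, 0, 1]
(count[i] = number of elements equal to i)
Cumulative count: [1, 2, 5, 5, 5, 6]
Sorted: [0, 1, 2, 2, 2, 5]


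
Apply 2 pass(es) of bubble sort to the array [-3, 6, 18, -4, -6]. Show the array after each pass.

After pass 1: [-3, 6, -4, -6, 18] (2 swaps)
After pass 2: [-3, -4, -6, 6, 18] (2 swaps)
Total swaps: 4


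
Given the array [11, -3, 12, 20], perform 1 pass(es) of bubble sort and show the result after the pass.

After pass 1: [-3, 11, 12, 20] (1 swaps)
Total swaps: 1


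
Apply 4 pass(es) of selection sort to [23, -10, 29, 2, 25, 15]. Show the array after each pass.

Pass 1: Select minimum -10 at index 1, swap -> [-10, 23, 29, 2, 25, 15]
Pass 2: Select minimum 2 at index 3, swap -> [-10, 2, 29, 23, 25, 15]
Pass 3: Select minimum 15 at index 5, swap -> [-10, 2, 15, 23, 25, 29]
Pass 4: Select minimum 23 at index 3, swap -> [-10, 2, 15, 23, 25, 29]


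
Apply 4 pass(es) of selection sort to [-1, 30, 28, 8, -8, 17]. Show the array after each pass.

Pass 1: Select minimum -8 at index 4, swap -> [-8, 30, 28, 8, -1, 17]
Pass 2: Select minimum -1 at index 4, swap -> [-8, -1, 28, 8, 30, 17]
Pass 3: Select minimum 8 at index 3, swap -> [-8, -1, 8, 28, 30, 17]
Pass 4: Select minimum 17 at index 5, swap -> [-8, -1, 8, 17, 30, 28]


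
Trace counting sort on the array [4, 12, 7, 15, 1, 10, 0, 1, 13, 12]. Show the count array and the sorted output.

Count array: [1, 2, 0, 0, 1, 0, 0, 1, 0, 0, 1, 0, 2, 1, 0, 1]
(count[i] = number of elements equal to i)
Cumulative count: [1, 3, 3, 3, 4, 4, 4, 5, 5, 5, 6, 6, 8, 9, 9, 10]
Sorted: [0, 1, 1, 4, 7, 10, 12, 12, 13, 15]


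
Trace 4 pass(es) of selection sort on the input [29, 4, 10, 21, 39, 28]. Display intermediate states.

Pass 1: Select minimum 4 at index 1, swap -> [4, 29, 10, 21, 39, 28]
Pass 2: Select minimum 10 at index 2, swap -> [4, 10, 29, 21, 39, 28]
Pass 3: Select minimum 21 at index 3, swap -> [4, 10, 21, 29, 39, 28]
Pass 4: Select minimum 28 at index 5, swap -> [4, 10, 21, 28, 39, 29]


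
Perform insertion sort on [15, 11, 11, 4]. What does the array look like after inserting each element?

First element 15 is already 'sorted'
Insert 11: shifted 1 elements -> [11, 15, 11, 4]
Insert 11: shifted 1 elements -> [11, 11, 15, 4]
Insert 4: shifted 3 elements -> [4, 11, 11, 15]


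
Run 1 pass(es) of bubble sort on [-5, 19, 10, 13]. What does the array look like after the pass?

After pass 1: [-5, 10, 13, 19] (2 swaps)
Total swaps: 2


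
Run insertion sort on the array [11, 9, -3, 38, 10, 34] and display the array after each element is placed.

First element 11 is already 'sorted'
Insert 9: shifted 1 elements -> [9, 11, -3, 38, 10, 34]
Insert -3: shifted 2 elements -> [-3, 9, 11, 38, 10, 34]
Insert 38: shifted 0 elements -> [-3, 9, 11, 38, 10, 34]
Insert 10: shifted 2 elements -> [-3, 9, 10, 11, 38, 34]
Insert 34: shifted 1 elements -> [-3, 9, 10, 11, 34, 38]


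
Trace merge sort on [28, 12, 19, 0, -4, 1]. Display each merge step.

Divide and conquer:
  Merge [12] + [19] -> [12, 19]
  Merge [28] + [12, 19] -> [12, 19, 28]
  Merge [-4] + [1] -> [-4, 1]
  Merge [0] + [-4, 1] -> [-4, 0, 1]
  Merge [12, 19, 28] + [-4, 0, 1] -> [-4, 0, 1, 12, 19, 28]


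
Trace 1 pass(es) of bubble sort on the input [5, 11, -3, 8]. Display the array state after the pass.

After pass 1: [5, -3, 8, 11] (2 swaps)
Total swaps: 2


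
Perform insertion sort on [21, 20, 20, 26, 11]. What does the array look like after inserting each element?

First element 21 is already 'sorted'
Insert 20: shifted 1 elements -> [20, 21, 20, 26, 11]
Insert 20: shifted 1 elements -> [20, 20, 21, 26, 11]
Insert 26: shifted 0 elements -> [20, 20, 21, 26, 11]
Insert 11: shifted 4 elements -> [11, 20, 20, 21, 26]


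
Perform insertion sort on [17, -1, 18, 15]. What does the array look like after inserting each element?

First element 17 is already 'sorted'
Insert -1: shifted 1 elements -> [-1, 17, 18, 15]
Insert 18: shifted 0 elements -> [-1, 17, 18, 15]
Insert 15: shifted 2 elements -> [-1, 15, 17, 18]


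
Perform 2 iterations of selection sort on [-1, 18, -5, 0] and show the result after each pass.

Pass 1: Select minimum -5 at index 2, swap -> [-5, 18, -1, 0]
Pass 2: Select minimum -1 at index 2, swap -> [-5, -1, 18, 0]


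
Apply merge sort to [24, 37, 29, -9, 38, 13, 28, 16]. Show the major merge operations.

Divide and conquer:
  Merge [24] + [37] -> [24, 37]
  Merge [29] + [-9] -> [-9, 29]
  Merge [24, 37] + [-9, 29] -> [-9, 24, 29, 37]
  Merge [38] + [13] -> [13, 38]
  Merge [28] + [16] -> [16, 28]
  Merge [13, 38] + [16, 28] -> [13, 16, 28, 38]
  Merge [-9, 24, 29, 37] + [13, 16, 28, 38] -> [-9, 13, 16, 24, 28, 29, 37, 38]


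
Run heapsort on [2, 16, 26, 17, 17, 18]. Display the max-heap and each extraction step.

Build heap: [26, 17, 18, 16, 17, 2]
Extract 26: [18, 17, 2, 16, 17, 26]
Extract 18: [17, 17, 2, 16, 18, 26]
Extract 17: [17, 16, 2, 17, 18, 26]
Extract 17: [16, 2, 17, 17, 18, 26]
Extract 16: [2, 16, 17, 17, 18, 26]


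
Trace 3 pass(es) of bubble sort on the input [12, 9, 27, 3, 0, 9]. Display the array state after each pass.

After pass 1: [9, 12, 3, 0, 9, 27] (4 swaps)
After pass 2: [9, 3, 0, 9, 12, 27] (3 swaps)
After pass 3: [3, 0, 9, 9, 12, 27] (2 swaps)
Total swaps: 9


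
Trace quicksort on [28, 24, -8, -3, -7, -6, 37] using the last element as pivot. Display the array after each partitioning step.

Partition 1: pivot=37 at index 6 -> [28, 24, -8, -3, -7, -6, 37]
Partition 2: pivot=-6 at index 2 -> [-8, -7, -6, -3, 24, 28, 37]
Partition 3: pivot=-7 at index 1 -> [-8, -7, -6, -3, 24, 28, 37]
Partition 4: pivot=28 at index 5 -> [-8, -7, -6, -3, 24, 28, 37]
Partition 5: pivot=24 at index 4 -> [-8, -7, -6, -3, 24, 28, 37]


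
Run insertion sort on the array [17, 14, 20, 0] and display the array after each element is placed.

First element 17 is already 'sorted'
Insert 14: shifted 1 elements -> [14, 17, 20, 0]
Insert 20: shifted 0 elements -> [14, 17, 20, 0]
Insert 0: shifted 3 elements -> [0, 14, 17, 20]


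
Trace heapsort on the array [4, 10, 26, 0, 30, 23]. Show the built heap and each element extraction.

Build heap: [30, 10, 26, 0, 4, 23]
Extract 30: [26, 10, 23, 0, 4, 30]
Extract 26: [23, 10, 4, 0, 26, 30]
Extract 23: [10, 0, 4, 23, 26, 30]
Extract 10: [4, 0, 10, 23, 26, 30]
Extract 4: [0, 4, 10, 23, 26, 30]


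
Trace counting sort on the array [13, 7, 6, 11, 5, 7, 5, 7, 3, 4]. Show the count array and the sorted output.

Count array: [0, 0, 0, 1, 1, 2, 1, 3, 0, 0, 0, 1, 0, 1]
(count[i] = number of elements equal to i)
Cumulative count: [0, 0, 0, 1, 2, 4, 5, 8, 8, 8, 8, 9, 9, 10]
Sorted: [3, 4, 5, 5, 6, 7, 7, 7, 11, 13]


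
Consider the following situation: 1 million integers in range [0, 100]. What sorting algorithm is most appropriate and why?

Best choice: Counting sort
Reason: O(n + k) where k=100 is small; linear time beats O(n log n)


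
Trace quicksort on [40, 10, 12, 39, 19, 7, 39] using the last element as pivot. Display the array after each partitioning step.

Partition 1: pivot=39 at index 5 -> [10, 12, 39, 19, 7, 39, 40]
Partition 2: pivot=7 at index 0 -> [7, 12, 39, 19, 10, 39, 40]
Partition 3: pivot=10 at index 1 -> [7, 10, 39, 19, 12, 39, 40]
Partition 4: pivot=12 at index 2 -> [7, 10, 12, 19, 39, 39, 40]
Partition 5: pivot=39 at index 4 -> [7, 10, 12, 19, 39, 39, 40]


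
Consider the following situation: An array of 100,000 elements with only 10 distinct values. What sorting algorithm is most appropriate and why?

Best choice: 3-way quicksort or Counting sort
Reason: 3-way (Dutch national flag) partitioning groups every copy of the pivot together, so with only d=10 distinct keys quicksort finishes in O(n log d) expected time, which is effectively linear; counting sort runs in O(n + k) where k is the size of the key range (not the number of distinct values), so it is linear when the 10 values are integers drawn from a small known range


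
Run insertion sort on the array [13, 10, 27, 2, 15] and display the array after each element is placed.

First element 13 is already 'sorted'
Insert 10: shifted 1 elements -> [10, 13, 27, 2, 15]
Insert 27: shifted 0 elements -> [10, 13, 27, 2, 15]
Insert 2: shifted 3 elements -> [2, 10, 13, 27, 15]
Insert 15: shifted 1 elements -> [2, 10, 13, 15, 27]


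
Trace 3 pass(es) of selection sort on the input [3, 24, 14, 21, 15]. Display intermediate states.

Pass 1: Select minimum 3 at index 0, swap -> [3, 24, 14, 21, 15]
Pass 2: Select minimum 14 at index 2, swap -> [3, 14, 24, 21, 15]
Pass 3: Select minimum 15 at index 4, swap -> [3, 14, 15, 21, 24]


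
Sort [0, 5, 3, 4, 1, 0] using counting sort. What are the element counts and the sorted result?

Count array: [2, 1, 0, 1, 1, 1]
(count[i] = number of elements equal to i)
Cumulative count: [2, 3, 3, 4, 5, 6]
Sorted: [0, 0, 1, 3, 4, 5]


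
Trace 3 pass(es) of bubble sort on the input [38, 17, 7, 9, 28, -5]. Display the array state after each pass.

After pass 1: [17, 7, 9, 28, -5, 38] (5 swaps)
After pass 2: [7, 9, 17, -5, 28, 38] (3 swaps)
After pass 3: [7, 9, -5, 17, 28, 38] (1 swaps)
Total swaps: 9


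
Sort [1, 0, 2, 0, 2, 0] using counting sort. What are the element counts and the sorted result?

Count array: [3, 1, 2]
(count[i] = number of elements equal to i)
Cumulative count: [3, 4, 6]
Sorted: [0, 0, 0, 1, 2, 2]


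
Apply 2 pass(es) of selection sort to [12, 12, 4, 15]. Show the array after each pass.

Pass 1: Select minimum 4 at index 2, swap -> [4, 12, 12, 15]
Pass 2: Select minimum 12 at index 1, swap -> [4, 12, 12, 15]


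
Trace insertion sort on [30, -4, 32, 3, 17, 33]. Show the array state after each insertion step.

First element 30 is already 'sorted'
Insert -4: shifted 1 elements -> [-4, 30, 32, 3, 17, 33]
Insert 32: shifted 0 elements -> [-4, 30, 32, 3, 17, 33]
Insert 3: shifted 2 elements -> [-4, 3, 30, 32, 17, 33]
Insert 17: shifted 2 elements -> [-4, 3, 17, 30, 32, 33]
Insert 33: shifted 0 elements -> [-4, 3, 17, 30, 32, 33]


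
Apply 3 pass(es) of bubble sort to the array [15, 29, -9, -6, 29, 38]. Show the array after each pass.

After pass 1: [15, -9, -6, 29, 29, 38] (2 swaps)
After pass 2: [-9, -6, 15, 29, 29, 38] (2 swaps)
After pass 3: [-9, -6, 15, 29, 29, 38] (0 swaps)
Total swaps: 4


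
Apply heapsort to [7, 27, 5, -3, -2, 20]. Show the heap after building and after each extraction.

Build heap: [27, 7, 20, -3, -2, 5]
Extract 27: [20, 7, 5, -3, -2, 27]
Extract 20: [7, -2, 5, -3, 20, 27]
Extract 7: [5, -2, -3, 7, 20, 27]
Extract 5: [-2, -3, 5, 7, 20, 27]
Extract -2: [-3, -2, 5, 7, 20, 27]


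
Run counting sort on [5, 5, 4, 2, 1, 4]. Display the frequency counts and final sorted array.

Count array: [0, 1, 1, 0, 2, 2]
(count[i] = number of elements equal to i)
Cumulative count: [0, 1, 2, 2, 4, 6]
Sorted: [1, 2, 4, 4, 5, 5]


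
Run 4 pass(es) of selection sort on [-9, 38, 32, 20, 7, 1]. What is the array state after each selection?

Pass 1: Select minimum -9 at index 0, swap -> [-9, 38, 32, 20, 7, 1]
Pass 2: Select minimum 1 at index 5, swap -> [-9, 1, 32, 20, 7, 38]
Pass 3: Select minimum 7 at index 4, swap -> [-9, 1, 7, 20, 32, 38]
Pass 4: Select minimum 20 at index 3, swap -> [-9, 1, 7, 20, 32, 38]


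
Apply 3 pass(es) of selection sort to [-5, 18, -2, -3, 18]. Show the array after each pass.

Pass 1: Select minimum -5 at index 0, swap -> [-5, 18, -2, -3, 18]
Pass 2: Select minimum -3 at index 3, swap -> [-5, -3, -2, 18, 18]
Pass 3: Select minimum -2 at index 2, swap -> [-5, -3, -2, 18, 18]


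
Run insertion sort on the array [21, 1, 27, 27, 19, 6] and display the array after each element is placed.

First element 21 is already 'sorted'
Insert 1: shifted 1 elements -> [1, 21, 27, 27, 19, 6]
Insert 27: shifted 0 elements -> [1, 21, 27, 27, 19, 6]
Insert 27: shifted 0 elements -> [1, 21, 27, 27, 19, 6]
Insert 19: shifted 3 elements -> [1, 19, 21, 27, 27, 6]
Insert 6: shifted 4 elements -> [1, 6, 19, 21, 27, 27]


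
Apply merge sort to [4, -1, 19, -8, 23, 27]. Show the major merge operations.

Divide and conquer:
  Merge [-1] + [19] -> [-1, 19]
  Merge [4] + [-1, 19] -> [-1, 4, 19]
  Merge [23] + [27] -> [23, 27]
  Merge [-8] + [23, 27] -> [-8, 23, 27]
  Merge [-1, 4, 19] + [-8, 23, 27] -> [-8, -1, 4, 19, 23, 27]


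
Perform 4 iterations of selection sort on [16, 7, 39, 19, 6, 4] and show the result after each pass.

Pass 1: Select minimum 4 at index 5, swap -> [4, 7, 39, 19, 6, 16]
Pass 2: Select minimum 6 at index 4, swap -> [4, 6, 39, 19, 7, 16]
Pass 3: Select minimum 7 at index 4, swap -> [4, 6, 7, 19, 39, 16]
Pass 4: Select minimum 16 at index 5, swap -> [4, 6, 7, 16, 39, 19]


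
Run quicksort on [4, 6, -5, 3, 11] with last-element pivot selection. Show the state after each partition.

Partition 1: pivot=11 at index 4 -> [4, 6, -5, 3, 11]
Partition 2: pivot=3 at index 1 -> [-5, 3, 4, 6, 11]
Partition 3: pivot=6 at index 3 -> [-5, 3, 4, 6, 11]


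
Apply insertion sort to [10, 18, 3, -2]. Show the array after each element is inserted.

First element 10 is already 'sorted'
Insert 18: shifted 0 elements -> [10, 18, 3, -2]
Insert 3: shifted 2 elements -> [3, 10, 18, -2]
Insert -2: shifted 3 elements -> [-2, 3, 10, 18]


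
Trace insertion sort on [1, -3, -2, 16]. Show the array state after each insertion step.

First element 1 is already 'sorted'
Insert -3: shifted 1 elements -> [-3, 1, -2, 16]
Insert -2: shifted 1 elements -> [-3, -2, 1, 16]
Insert 16: shifted 0 elements -> [-3, -2, 1, 16]
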